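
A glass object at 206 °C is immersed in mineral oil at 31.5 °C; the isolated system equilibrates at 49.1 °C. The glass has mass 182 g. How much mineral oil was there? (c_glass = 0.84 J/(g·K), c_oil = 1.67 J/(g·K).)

Taking heat into each body as positive, Σ m c ΔT = 0:
182·0.84·(49.1 − 206) + m·1.67·(49.1 − 31.5) = 0
29.39 m = 23987
m = 23987/29.39 ≈ 816.1 g

m ≈ 816 g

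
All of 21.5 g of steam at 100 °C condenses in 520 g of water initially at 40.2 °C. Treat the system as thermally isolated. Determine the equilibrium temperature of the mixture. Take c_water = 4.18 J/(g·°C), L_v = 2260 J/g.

Net heat exchanged in the isolated system is zero:
condense steam: −21.5·2260 = −48590; condensate cools 100→T: 21.5·4.18·(T − 100) = 89.87(T − 100); water warms: 520·4.18·(T − 40.2) = 2173.6(T − 40.2)
2263.5 T = 48590 + 8987 + 87379 = 144956
T ≈ 64.04 °C — below 100 °C, confirming all the steam condensed.

T_f ≈ 64.0 °C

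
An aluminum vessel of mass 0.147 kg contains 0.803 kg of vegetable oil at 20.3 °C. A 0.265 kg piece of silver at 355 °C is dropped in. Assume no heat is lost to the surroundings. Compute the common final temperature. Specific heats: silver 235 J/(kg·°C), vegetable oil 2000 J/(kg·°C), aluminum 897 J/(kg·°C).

Heat gained plus heat lost sum to zero:
0.265·235·(T − 355) + 0.803·2000·(T − 20.3) + 0.147·897·(T − 20.3) = 0
62.28(T − 355) + 1606(T − 20.3) + 131.86(T − 20.3) = 0
1800.1 T = 57386
T = 57386/1800.1 ≈ 31.88 °C

T_f ≈ 31.9 °C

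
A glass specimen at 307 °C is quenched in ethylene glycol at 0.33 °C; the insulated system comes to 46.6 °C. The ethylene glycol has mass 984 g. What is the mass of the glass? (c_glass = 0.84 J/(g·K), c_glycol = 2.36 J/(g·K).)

Heat lost by the glass = heat gained by the glycol:
m×0.84×(307 − 46.6) = 984×2.36×(46.6 − 0.33)
218.74 m = 107450  ⇒  m ≈ 491.2 g

m ≈ 491 g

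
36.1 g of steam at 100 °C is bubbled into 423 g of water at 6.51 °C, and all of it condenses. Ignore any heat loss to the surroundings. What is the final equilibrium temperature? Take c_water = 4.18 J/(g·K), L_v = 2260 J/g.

Sum of m c ΔT and latent-heat terms is zero:
steam→water at 100 °C releases m L_v = 36.1·2260 = 81586
  condensed water 100 °C→T: 150.9(T − 100)
  original water: 1768.1(T − 6.51)
1919 T = 81586 + 15090 + 11511 = 108186
T ≈ 56.38 °C (< 100 °C, so full condensation is consistent).

T_f ≈ 56.4 °C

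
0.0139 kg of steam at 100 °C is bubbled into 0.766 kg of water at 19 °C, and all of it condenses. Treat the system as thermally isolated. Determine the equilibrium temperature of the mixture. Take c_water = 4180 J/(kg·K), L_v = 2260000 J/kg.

T_f ≈ 30.1 °C

Taking heat into each body as positive, Σ m c ΔT = 0:
steam→water at 100 °C releases m L_v = 0.0139·2260000 = 31414; condensed water 100 °C→T: 58.1(T − 100); water warms: 0.766·4180·(T − 19) = 3201.9(T − 19)
3260 T = 31414 + 5810.2 + 60836 = 98060
T ≈ 30.08 °C (< 100 °C, so full condensation is consistent).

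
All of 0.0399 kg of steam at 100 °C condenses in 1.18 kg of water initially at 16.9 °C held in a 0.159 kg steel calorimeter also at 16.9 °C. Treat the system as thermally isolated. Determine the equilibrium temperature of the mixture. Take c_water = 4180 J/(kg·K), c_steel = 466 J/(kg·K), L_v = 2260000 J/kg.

T_f ≈ 37.0 °C

Net heat exchanged in the isolated system is zero:
steam→water at 100 °C releases m L_v = 0.0399·2260000 = 90174
  condensed water 100 °C→T: 166.78(T − 100)
  original water: 4932.4(T − 16.9)
  cup: 74.09(T − 16.9)
5173.3 T = 90174 + 16678 + 84610 = 191462
T ≈ 37.01 °C (< 100 °C, so full condensation is consistent).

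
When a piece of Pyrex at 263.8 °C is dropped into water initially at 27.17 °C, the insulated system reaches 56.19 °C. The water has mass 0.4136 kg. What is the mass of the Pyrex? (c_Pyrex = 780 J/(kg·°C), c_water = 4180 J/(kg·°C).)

m ≈ 0.31 kg

Conservation of energy gives ΣQ = 0:
m·780·(56.19 − 263.8) + 0.4136·4180·(56.19 − 27.17) = 0
-161936 m = -50171
m = -50171/-161936 ≈ 0.3098 kg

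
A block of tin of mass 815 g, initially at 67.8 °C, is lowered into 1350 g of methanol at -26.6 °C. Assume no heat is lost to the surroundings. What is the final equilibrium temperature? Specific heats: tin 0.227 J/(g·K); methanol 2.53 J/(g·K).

Heat lost by the tin equals heat gained by the methanol:
815*0.227*(67.8 − T) = 1350*2.53*(T − (-26.6))
185(67.8 − T) = 3415.5(T − (-26.6))
3600.5 T = -78309  ⇒  T ≈ -21.75 °C

T_f ≈ -21.7 °C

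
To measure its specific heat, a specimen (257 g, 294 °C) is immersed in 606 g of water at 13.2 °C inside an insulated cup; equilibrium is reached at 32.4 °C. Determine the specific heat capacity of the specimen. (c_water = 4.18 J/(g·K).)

Net heat exchanged in the isolated system is zero:
257×c×(32.4 − 294) + 606×4.18×(32.4 − 13.2) = 0
-67231 c = -48635
c = -48635/-67231 ≈ 0.7234 J/(g·K)

c ≈ 0.723 J/(g·K)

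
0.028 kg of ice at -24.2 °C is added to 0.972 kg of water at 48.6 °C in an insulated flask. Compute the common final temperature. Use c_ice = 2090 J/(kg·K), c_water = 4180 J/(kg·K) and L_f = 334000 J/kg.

Setting the total heat transfer to zero:
warm ice to 0 °C: 0.028×2090×(0 − (-24.2)) = 1416.2; melt ice: 0.028×334000 = 9352; meltwater 0→T: 0.028×4180×T = 117.04 T; water: 4063(T − 48.6)
4180 T = 197460 − 10768 = 186692
T ≈ 44.66 °C (positive, so assuming full melt was valid).

T_f ≈ 44.7 °C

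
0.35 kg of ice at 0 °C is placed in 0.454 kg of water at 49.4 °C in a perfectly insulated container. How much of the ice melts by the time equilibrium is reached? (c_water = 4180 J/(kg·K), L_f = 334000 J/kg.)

m_melted ≈ 0.281 kg

Cooling the water to 0 °C releases 0.454·4180·49.4 = 93747 J.
To melt every bit of ice: 0.35·334000 = 116900 J.
93747 J < 116900 J, so only part of the ice melts and the system sits at 0 °C.
Mass melted = 93747/334000 ≈ 0.2807 kg.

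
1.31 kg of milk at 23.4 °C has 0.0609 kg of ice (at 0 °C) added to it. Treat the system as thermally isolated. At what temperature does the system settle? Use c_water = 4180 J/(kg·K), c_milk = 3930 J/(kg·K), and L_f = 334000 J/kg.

Heat gained plus heat lost sum to zero:
melt ice: 0.0609·334000 = 20341; meltwater 0→T: 0.0609·4180·T = 254.56 T; milk cools: 1.31·3930·(T − 23.4) = 5148.3(T − 23.4)
5402.9 T = 120470 − 20341 = 100130
T ≈ 18.53 °C. Since T > 0 °C, the all-ice-melts assumption holds.

T_f ≈ 18.5 °C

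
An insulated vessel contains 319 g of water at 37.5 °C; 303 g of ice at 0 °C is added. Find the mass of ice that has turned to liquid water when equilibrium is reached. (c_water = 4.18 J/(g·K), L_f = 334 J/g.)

m_melted ≈ 150 g

Cooling the water to 0 °C releases 319·4.18·37.5 = 50003 J.
Melting all 303 g of ice would need 303·334 = 101202 J.
That's not enough to melt it all — equilibrium is at 0 °C with ice remaining.
m_melt = 50003 / L_f = 149.7 g.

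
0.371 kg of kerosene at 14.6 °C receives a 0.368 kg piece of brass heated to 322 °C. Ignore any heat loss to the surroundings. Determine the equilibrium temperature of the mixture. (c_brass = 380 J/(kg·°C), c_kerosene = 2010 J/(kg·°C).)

Heat lost by the brass equals heat gained by the kerosene:
0.368×380×(322 − T) = 0.371×2010×(T − 14.6)
139.84(322 − T) = 745.71(T − 14.6)
885.55 T = 55916  ⇒  T ≈ 63.14 °C

T_f ≈ 63.1 °C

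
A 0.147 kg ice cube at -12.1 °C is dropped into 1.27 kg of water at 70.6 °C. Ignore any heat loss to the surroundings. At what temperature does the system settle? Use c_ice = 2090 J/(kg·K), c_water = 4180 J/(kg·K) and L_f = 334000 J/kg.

T_f ≈ 54.4 °C

Let T be the final temperature. ΣQ_i = 0:
warm ice to 0 °C: 0.147·2090·(0 − (-12.1)) = 3717.5
  fusion: m_ice L_f = 0.147·334000 = 49098
  warm the meltwater: 614.46 T
  water cools: 1.27·4180·(T − 70.6) = 5308.6(T − 70.6)
5923.1 T = 374787 − 52815 = 321972
T ≈ 54.36 °C — above 0 °C, consistent with complete melting.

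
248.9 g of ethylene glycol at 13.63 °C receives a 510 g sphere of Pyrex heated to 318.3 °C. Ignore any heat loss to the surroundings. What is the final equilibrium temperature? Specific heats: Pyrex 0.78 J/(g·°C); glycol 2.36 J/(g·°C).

T_f is the heat-capacity-weighted average of the initial temperatures:
T_f = (397.8·318.3 + 587.4·13.63) / (397.8 + 587.4)
    = 134626 / 985.2 ≈ 136.65 °C

T_f ≈ 136.6 °C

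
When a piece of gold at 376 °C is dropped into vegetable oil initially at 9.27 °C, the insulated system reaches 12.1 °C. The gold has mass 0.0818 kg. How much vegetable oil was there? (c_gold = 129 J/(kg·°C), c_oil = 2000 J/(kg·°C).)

m ≈ 0.678 kg

Net heat exchanged in the isolated system is zero:
0.0818×129×(12.1 − 376) + m×2000×(12.1 − 9.27) = 0
5660 m = 3839.9
m = 3839.9/5660 ≈ 0.6784 kg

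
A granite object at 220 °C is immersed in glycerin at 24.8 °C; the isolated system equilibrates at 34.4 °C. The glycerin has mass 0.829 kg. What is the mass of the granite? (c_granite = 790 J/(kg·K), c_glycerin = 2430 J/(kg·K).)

m ≈ 0.132 kg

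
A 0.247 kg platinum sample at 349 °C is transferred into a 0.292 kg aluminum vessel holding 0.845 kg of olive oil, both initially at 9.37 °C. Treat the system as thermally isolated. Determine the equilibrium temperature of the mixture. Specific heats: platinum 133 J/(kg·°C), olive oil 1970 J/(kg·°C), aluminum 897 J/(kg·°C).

T_f ≈ 15.1 °C

Setting the total heat transfer to zero:
0.247*133*(T − 349) + 0.845*1970*(T − 9.37) + 0.292*897*(T − 9.37) = 0
1959.4 T = 29517
T = 29517/1959.4 ≈ 15.06 °C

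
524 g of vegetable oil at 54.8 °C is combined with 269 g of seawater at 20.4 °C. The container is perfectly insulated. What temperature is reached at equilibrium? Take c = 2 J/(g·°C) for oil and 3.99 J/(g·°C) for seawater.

T_f ≈ 37.4 °C

Setting the total heat transfer to zero:
524×2×(T − 54.8) + 269×3.99×(T − 20.4) = 0
1048(T − 54.8) + 1073.3(T − 20.4) = 0
(1048 + 1073.3) T = 1048×54.8 + 1073.3×20.4
T ≈ 37.39 °C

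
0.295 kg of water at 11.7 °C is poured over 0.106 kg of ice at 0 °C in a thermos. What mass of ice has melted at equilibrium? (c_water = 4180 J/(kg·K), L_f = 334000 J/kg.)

m_melted ≈ 0.0432 kg

Heat available from the water dropping to 0 °C: 0.295×4180×11.7 = 14427 J.
Melting all 0.106 kg of ice would need 0.106×334000 = 35404 J.
That's not enough to melt it all — equilibrium is at 0 °C with ice remaining.
m_melt = 14427 / L_f = 0.0432 kg.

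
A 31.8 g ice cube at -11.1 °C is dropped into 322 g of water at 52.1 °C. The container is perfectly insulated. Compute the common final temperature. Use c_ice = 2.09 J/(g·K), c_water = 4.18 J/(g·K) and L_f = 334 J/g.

Energy conservation, ΣQ = 0:
warm ice to 0 °C: 31.8·2.09·(0 − (-11.1)) = 737.73
  fusion: m_ice L_f = 31.8·334 = 10621
  warm the meltwater: 132.92 T
  water: 1346(T − 52.1)
1478.9 T = 70125 − 11359 = 58766
T ≈ 39.74 °C — above 0 °C, consistent with complete melting.

T_f ≈ 39.7 °C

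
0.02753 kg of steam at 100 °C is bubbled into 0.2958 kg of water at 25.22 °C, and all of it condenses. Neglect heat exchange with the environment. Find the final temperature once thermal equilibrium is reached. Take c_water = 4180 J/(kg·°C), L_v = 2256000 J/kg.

Sum of m c ΔT and latent-heat terms is zero:
latent heat released on condensation: 0.02753×2256000 = 62108
  condensed water 100 °C→T: 115.08(T − 100)
  water warms: 0.2958×4180×(T − 25.22) = 1236.4(T − 25.22)
1351.5 T = 62108 + 11508 + 31183 = 104798
T ≈ 77.54 °C (< 100 °C, so full condensation is consistent).

T_f ≈ 77.5 °C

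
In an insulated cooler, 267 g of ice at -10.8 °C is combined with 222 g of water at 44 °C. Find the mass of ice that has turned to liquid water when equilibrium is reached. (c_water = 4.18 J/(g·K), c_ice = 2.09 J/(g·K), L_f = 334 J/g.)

m_melted ≈ 104 g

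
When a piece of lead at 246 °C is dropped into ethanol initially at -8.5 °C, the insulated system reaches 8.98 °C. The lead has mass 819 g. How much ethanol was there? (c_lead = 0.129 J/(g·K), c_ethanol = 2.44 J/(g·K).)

m ≈ 587 g

Taking heat into each body as positive, Σ m c ΔT = 0:
819×0.129×(8.98 − 246) + m×2.44×(8.98 − (-8.5)) = 0
42.65 m = 25041
m = 25041/42.65 ≈ 587.1 g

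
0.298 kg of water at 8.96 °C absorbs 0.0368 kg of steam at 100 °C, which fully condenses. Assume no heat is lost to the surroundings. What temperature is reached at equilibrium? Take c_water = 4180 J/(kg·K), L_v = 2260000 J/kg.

Net heat exchanged in the isolated system is zero:
steam→water at 100 °C releases m L_v = 0.0368·2260000 = 83168
  condensate cools 100→T: 0.0368·4180·(T − 100) = 153.82(T − 100)
  original water: 1245.6(T − 8.96)
1399.5 T = 83168 + 15382 + 11161 = 109711
T ≈ 78.40 °C, under the boiling point, so the assumption holds.

T_f ≈ 78.4 °C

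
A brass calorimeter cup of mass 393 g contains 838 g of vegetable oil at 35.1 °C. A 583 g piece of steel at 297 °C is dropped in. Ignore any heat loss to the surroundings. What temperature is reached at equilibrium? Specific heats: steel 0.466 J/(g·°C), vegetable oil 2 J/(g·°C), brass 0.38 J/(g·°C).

T_f = Σ m_i c_i T_i / Σ m_i c_i:
T_f = (271.68·297 + 1676·35.1 + 149.34·35.1) / (271.68 + 1676 + 149.34)
    = 144758 / 2097 ≈ 69.03 °C

T_f ≈ 69.0 °C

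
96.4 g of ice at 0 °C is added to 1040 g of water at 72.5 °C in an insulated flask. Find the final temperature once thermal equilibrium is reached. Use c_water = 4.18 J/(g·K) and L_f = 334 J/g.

T_f ≈ 59.6 °C

Taking heat into each body as positive, Σ m c ΔT = 0:
fusion: m_ice L_f = 96.4·334 = 32198
  warm the meltwater: 402.95 T
  water cools: 1040·4.18·(T − 72.5) = 4347.2(T − 72.5)
4750.2 T = 315172 − 32198 = 282974
T ≈ 59.57 °C. Since T > 0 °C, the all-ice-melts assumption holds.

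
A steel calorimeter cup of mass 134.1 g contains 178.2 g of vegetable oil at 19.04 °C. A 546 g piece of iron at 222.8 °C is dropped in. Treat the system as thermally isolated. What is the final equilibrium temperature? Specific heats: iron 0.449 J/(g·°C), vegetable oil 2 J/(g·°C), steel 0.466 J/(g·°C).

T_f ≈ 94.3 °C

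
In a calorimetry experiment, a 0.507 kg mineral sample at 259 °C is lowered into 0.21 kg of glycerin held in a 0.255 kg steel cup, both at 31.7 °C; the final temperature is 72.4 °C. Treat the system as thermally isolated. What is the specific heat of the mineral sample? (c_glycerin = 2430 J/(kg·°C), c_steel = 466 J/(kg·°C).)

c ≈ 271 J/(kg·°C)

Setting the total heat transfer to zero:
0.507·c·(72.4 − 259) + 0.21·2430·(72.4 − 31.7) + 0.255·466·(72.4 − 31.7) = 0
-94.61 c = -25606
c = -25606/-94.61 ≈ 270.7 J/(kg·°C)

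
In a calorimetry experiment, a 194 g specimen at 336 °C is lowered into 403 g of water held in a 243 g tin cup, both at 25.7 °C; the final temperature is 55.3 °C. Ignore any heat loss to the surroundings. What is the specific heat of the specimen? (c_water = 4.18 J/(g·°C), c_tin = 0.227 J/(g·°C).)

c ≈ 0.946 J/(g·°C)

Setting the total heat transfer to zero:
194·c·(55.3 − 336) + 403·4.18·(55.3 − 25.7) + 243·0.227·(55.3 − 25.7) = 0
-54456 c = -51495
c = -51495/-54456 ≈ 0.9456 J/(g·°C)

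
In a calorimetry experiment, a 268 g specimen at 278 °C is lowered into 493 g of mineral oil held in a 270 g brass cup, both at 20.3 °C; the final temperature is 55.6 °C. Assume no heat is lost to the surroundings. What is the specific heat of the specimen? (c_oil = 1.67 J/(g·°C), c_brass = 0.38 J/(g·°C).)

Net heat exchanged in the isolated system is zero:
268×c×(55.6 − 278) + 493×1.67×(55.6 − 20.3) + 270×0.38×(55.6 − 20.3) = 0
-59603 c = -32685
c = -32685/-59603 ≈ 0.5484 J/(g·°C)

c ≈ 0.548 J/(g·°C)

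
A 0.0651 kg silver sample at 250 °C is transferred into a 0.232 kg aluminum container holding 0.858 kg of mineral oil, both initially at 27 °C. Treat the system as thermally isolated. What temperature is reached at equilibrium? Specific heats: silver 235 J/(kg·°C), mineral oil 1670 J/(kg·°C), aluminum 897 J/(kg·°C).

Setting the total heat transfer to zero:
0.0651·235·(T − 250) + 0.858·1670·(T − 27) + 0.232·897·(T − 27) = 0
(15.3 + 1432.9 + 208.1) T = 15.3·250 + 1432.9·27 + 208.1·27
T ≈ 29.06 °C

T_f ≈ 29.1 °C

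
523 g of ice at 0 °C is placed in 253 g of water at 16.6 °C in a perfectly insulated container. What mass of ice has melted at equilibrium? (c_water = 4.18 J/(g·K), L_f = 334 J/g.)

m_melted ≈ 52.6 g

Water can give up m c ΔT = 253·4.18·16.6 = 17555 J before reaching 0 °C.
Melting all 523 g of ice would need 523·334 = 174682 J.
Since 17555 < 174682 J, not all the ice melts; equilibrium is at 0 °C.
m_melted·334 = 17555  ⇒  m_melted ≈ 52.56 g.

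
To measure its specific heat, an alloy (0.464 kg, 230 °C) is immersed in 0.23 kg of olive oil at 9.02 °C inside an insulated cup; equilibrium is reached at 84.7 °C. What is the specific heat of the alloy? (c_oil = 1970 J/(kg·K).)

c ≈ 509 J/(kg·K)

Heat gained plus heat lost sum to zero:
0.464·c·(84.7 − 230) + 0.23·1970·(84.7 − 9.02) = 0
-67.42 c = -34291
c = -34291/-67.42 ≈ 508.6 J/(kg·K)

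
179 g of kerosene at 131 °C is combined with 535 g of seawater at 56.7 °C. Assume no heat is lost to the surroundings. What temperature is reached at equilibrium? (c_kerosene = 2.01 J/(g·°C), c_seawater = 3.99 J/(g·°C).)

Let T be the final temperature. ΣQ_i = 0:
179*2.01*(T − 131) + 535*3.99*(T − 56.7) = 0
(359.79 + 2134.7) T = 359.79*131 + 2134.7*56.7
T = 168167 / 2494.4 = 67.4 °C

T_f ≈ 67.4 °C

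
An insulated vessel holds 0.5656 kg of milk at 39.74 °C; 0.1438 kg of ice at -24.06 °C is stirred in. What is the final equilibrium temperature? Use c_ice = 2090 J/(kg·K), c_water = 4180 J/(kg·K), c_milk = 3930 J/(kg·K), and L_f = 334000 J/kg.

Let T be the final temperature. ΣQ_i = 0:
ice -24.06→0 °C: 0.1438×2090×24.06 = 7231; fusion: m_ice L_f = 0.1438×334000 = 48029; meltwater 0→T: 0.1438×4180×T = 601.08 T; milk: 2222.8(T − 39.74)
2823.9 T = 88334 − 55260 = 33074
T ≈ 11.71 °C (positive, so assuming full melt was valid).

T_f ≈ 11.7 °C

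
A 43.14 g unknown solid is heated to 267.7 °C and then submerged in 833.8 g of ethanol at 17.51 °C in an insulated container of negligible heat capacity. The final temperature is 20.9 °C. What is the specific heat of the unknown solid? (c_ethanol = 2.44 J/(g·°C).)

c ≈ 0.648 J/(g·°C)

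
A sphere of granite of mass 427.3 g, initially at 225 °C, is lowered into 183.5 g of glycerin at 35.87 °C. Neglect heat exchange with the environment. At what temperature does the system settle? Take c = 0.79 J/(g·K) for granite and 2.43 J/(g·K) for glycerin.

T_f ≈ 117.4 °C

Net heat exchanged in the isolated system is zero:
427.3×0.79×(T − 225) + 183.5×2.43×(T − 35.87) = 0
337.57(T − 225) + 445.91(T − 35.87) = 0
783.47 T = 91947
T ≈ 117.36 °C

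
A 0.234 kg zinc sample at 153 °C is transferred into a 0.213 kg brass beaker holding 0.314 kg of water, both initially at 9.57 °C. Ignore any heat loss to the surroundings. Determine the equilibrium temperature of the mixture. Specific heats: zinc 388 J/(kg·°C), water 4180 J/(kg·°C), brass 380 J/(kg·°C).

T_f ≈ 18.3 °C

Heat gained plus heat lost sum to zero:
0.234·388·(T − 153) + 0.314·4180·(T − 9.57) + 0.213·380·(T − 9.57) = 0
1484.3 T = 27227
T ≈ 18.34 °C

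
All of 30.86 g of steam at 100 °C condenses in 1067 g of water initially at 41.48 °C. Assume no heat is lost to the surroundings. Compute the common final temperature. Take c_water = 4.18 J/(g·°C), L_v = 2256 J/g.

T_f ≈ 58.3 °C

Taking heat into each body as positive, Σ m c ΔT = 0:
steam→water at 100 °C releases m L_v = 30.86×2256 = 69620
  condensed water 100 °C→T: 128.99(T − 100)
  original water: 4460.1(T − 41.48)
4589.1 T = 69620 + 12899 + 185003 = 267523
T ≈ 58.30 °C — below 100 °C, confirming all the steam condensed.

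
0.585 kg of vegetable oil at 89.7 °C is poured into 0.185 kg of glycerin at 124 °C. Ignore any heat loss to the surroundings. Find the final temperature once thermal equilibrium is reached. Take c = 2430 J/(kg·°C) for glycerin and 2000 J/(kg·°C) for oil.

T_f ≈ 99.2 °C

Net heat exchanged in the isolated system is zero:
0.185*2430*(T − 124) + 0.585*2000*(T − 89.7) = 0
449.55(T − 124) + 1170(T − 89.7) = 0
(449.55 + 1170) T = 449.55*124 + 1170*89.7
T = 160693/1619.5 ≈ 99.22 °C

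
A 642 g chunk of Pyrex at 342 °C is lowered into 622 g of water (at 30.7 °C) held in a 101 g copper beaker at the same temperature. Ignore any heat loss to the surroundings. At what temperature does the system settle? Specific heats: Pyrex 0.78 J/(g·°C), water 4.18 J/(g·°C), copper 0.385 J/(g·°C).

T_f ≈ 80.4 °C

Taking heat into each body as positive, Σ m c ΔT = 0:
642*0.78*(T − 342) + 622*4.18*(T − 30.7) + 101*0.385*(T − 30.7) = 0
3139.6 T = 252272
T = 252272 / 3139.6 = 80.4 °C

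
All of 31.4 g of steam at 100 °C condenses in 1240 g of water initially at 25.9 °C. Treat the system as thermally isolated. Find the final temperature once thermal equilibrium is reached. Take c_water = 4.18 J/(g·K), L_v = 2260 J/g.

T_f ≈ 41.1 °C

Energy conservation, ΣQ = 0:
condense steam: −31.4×2260 = −70964
  condensate cools 100→T: 31.4×4.18×(T − 100) = 131.25(T − 100)
  water warms: 1240×4.18×(T − 25.9) = 5183.2(T − 25.9)
5314.5 T = 70964 + 13125 + 134245 = 218334
T ≈ 41.08 °C, under the boiling point, so the assumption holds.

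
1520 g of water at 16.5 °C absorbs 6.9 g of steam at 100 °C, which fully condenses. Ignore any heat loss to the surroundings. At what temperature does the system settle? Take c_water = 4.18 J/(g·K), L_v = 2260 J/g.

T_f ≈ 19.3 °C

Energy balance with sensible and latent terms:
condense steam: −6.9×2260 = −15594; condensed water 100 °C→T: 28.84(T − 100); water warms: 1520×4.18×(T − 16.5) = 6353.6(T − 16.5)
6382.4 T = 15594 + 2884.2 + 104834 = 123313
T ≈ 19.32 °C, under the boiling point, so the assumption holds.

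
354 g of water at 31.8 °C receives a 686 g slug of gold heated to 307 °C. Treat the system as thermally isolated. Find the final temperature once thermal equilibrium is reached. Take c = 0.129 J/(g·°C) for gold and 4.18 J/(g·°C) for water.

T_f ≈ 47.3 °C

T_f is the heat-capacity-weighted average of the initial temperatures:
T_f = (88.49*307 + 1479.7*31.8) / (88.49 + 1479.7)
    = 74223 / 1568.2 ≈ 47.33 °C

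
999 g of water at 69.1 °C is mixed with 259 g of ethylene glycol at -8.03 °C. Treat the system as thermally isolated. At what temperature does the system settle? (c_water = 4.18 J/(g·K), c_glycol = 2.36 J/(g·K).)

T_f ≈ 59.3 °C

T_f is the heat-capacity-weighted average of the initial temperatures:
T_f = (4175.8·69.1 + 611.24·(-8.03)) / (4175.8 + 611.24)
    = 283641 / 4787.1 ≈ 59.25 °C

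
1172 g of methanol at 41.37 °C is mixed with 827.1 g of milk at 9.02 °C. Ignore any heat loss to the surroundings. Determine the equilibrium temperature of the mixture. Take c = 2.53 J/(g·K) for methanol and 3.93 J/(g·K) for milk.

T_f = Σ m_i c_i T_i / Σ m_i c_i:
T_f = (2965.2·41.37 + 3250.5·9.02) / (2965.2 + 3250.5)
    = 151988 / 6215.7 ≈ 24.45 °C

T_f ≈ 24.5 °C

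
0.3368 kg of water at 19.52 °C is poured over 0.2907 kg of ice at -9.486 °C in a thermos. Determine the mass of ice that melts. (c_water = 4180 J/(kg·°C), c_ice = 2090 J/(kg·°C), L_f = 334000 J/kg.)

m_melted ≈ 0.065 kg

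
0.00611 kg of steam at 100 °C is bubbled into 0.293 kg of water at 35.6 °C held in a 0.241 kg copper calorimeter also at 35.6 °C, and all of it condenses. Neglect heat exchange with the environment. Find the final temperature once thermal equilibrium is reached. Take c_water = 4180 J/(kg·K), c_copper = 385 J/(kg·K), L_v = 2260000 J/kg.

T_f ≈ 47.1 °C

Energy balance with sensible and latent terms:
steam→water at 100 °C releases m L_v = 0.00611×2260000 = 13809; condensed water 100 °C→T: 25.54(T − 100); original water: 1224.7(T − 35.6); copper cup: 0.241×385×(T − 35.6) = 92.78(T − 35.6)
1343.1 T = 13809 + 2554 + 46904 = 63266
T ≈ 47.11 °C — below 100 °C, confirming all the steam condensed.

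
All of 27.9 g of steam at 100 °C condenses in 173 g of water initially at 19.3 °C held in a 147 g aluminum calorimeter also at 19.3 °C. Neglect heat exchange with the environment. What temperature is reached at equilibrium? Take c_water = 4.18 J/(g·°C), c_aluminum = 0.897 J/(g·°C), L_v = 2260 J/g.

T_f ≈ 93.9 °C

Taking heat into each body as positive, Σ m c ΔT = 0:
latent heat released on condensation: 27.9×2260 = 63054; condensate cools 100→T: 27.9×4.18×(T − 100) = 116.62(T − 100); water warms: 173×4.18×(T − 19.3) = 723.14(T − 19.3); aluminum cup: 147×0.897×(T − 19.3) = 131.86(T − 19.3)
971.62 T = 63054 + 11662 + 16501 = 91218
T ≈ 93.88 °C (< 100 °C, so full condensation is consistent).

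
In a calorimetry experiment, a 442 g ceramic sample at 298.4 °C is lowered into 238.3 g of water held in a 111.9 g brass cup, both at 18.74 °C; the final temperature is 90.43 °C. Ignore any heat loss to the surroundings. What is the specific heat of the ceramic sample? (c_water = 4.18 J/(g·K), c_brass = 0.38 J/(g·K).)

Taking heat into each body as positive, Σ m c ΔT = 0:
442×c×(90.43 − 298.4) + 238.3×4.18×(90.43 − 18.74) + 111.9×0.38×(90.43 − 18.74) = 0
-91923 c = -74458
c = -74458/-91923 ≈ 0.81 J/(g·K)

c ≈ 0.81 J/(g·K)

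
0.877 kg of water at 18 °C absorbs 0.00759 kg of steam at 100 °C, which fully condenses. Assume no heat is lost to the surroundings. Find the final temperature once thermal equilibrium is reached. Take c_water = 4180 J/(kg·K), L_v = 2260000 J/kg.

T_f ≈ 23.3 °C

Setting the total heat transfer to zero:
latent heat released on condensation: 0.00759×2260000 = 17153
  condensed water 100 °C→T: 31.73(T − 100)
  water warms: 0.877×4180×(T − 18) = 3665.9(T − 18)
3697.6 T = 17153 + 3172.6 + 65985 = 86312
T ≈ 23.34 °C (< 100 °C, so full condensation is consistent).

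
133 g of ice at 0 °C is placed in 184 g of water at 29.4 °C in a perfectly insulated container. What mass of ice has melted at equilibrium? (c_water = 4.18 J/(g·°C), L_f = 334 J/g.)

Heat available from the water dropping to 0 °C: 184×4.18×29.4 = 22612 J.
To melt every bit of ice: 133×334 = 44422 J.
22612 J < 44422 J, so only part of the ice melts and the system sits at 0 °C.
m_melt = 22612 / L_f = 67.7 g.

m_melted ≈ 67.7 g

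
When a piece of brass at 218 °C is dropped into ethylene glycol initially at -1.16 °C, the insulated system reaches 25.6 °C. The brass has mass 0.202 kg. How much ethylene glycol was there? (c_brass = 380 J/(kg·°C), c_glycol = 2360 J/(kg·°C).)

|Q_brass| = |Q_glycol|:
0.202×380×(218 − 25.6) = m×2360×(25.6 − (-1.16))
63154 m = 14769  ⇒  m ≈ 0.2339 kg

m ≈ 0.234 kg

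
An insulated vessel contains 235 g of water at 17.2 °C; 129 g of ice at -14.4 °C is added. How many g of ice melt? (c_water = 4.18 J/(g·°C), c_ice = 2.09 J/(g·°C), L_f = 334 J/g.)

m_melted ≈ 39 g

Cooling the water to 0 °C releases 235·4.18·17.2 = 16896 J.
Warming the ice to 0 °C takes 129·2.09·14.4 = 3882.4 J, leaving 13013 J for melting.
To melt every bit of ice: 129·334 = 43086 J.
Since 13013 < 43086 J, not all the ice melts; equilibrium is at 0 °C.
m_melted·334 = 13013  ⇒  m_melted ≈ 38.96 g.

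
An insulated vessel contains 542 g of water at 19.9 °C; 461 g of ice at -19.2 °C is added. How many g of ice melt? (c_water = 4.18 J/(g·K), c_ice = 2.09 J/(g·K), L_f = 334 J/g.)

Water can give up m c ΔT = 542·4.18·19.9 = 45085 J before reaching 0 °C.
Warming the ice to 0 °C takes 461·2.09·19.2 = 18499 J, leaving 26586 J for melting.
Melting all 461 g of ice would need 461·334 = 153974 J.
Since 26586 < 153974 J, not all the ice melts; equilibrium is at 0 °C.
m_melted·334 = 26586  ⇒  m_melted ≈ 79.6 g.

m_melted ≈ 79.6 g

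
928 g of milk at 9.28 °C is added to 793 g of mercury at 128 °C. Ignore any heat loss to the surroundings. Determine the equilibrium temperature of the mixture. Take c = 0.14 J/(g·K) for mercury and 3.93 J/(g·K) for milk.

T_f is the heat-capacity-weighted average of the initial temperatures:
T_f = (111.02*128 + 3647*9.28) / (111.02 + 3647)
    = 48055 / 3758.1 ≈ 12.79 °C

T_f ≈ 12.8 °C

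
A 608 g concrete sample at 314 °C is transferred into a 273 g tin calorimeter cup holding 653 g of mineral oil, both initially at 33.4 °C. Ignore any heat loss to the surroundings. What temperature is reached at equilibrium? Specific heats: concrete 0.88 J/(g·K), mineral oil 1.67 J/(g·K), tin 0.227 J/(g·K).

T_f ≈ 122.4 °C

Taking heat into each body as positive, Σ m c ΔT = 0:
608·0.88·(T − 314) + 653·1.67·(T − 33.4) + 273·0.227·(T − 33.4) = 0
535.04(T − 314) + 1090.5(T − 33.4) + 61.97(T − 33.4) = 0
1687.5 T = 206495
T = 206495 / 1687.5 = 122 °C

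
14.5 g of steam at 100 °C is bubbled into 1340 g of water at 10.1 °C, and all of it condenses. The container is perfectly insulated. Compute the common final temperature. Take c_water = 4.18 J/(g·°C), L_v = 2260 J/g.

T_f ≈ 16.9 °C

Conservation of energy gives ΣQ = 0:
condense steam: −14.5·2260 = −32770; condensed water 100 °C→T: 60.61(T − 100); original water: 5601.2(T − 10.1)
5661.8 T = 32770 + 6061 + 56572 = 95403
T ≈ 16.85 °C (< 100 °C, so full condensation is consistent).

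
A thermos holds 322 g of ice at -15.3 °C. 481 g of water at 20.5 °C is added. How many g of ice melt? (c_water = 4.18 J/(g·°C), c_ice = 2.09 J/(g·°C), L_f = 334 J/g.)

m_melted ≈ 92.6 g

Heat available from the water dropping to 0 °C: 481×4.18×20.5 = 41217 J.
Of that, 322×2.09×15.3 = 10297 J goes to bring the ice to 0 °C, leaving 30920 J.
To melt every bit of ice: 322×334 = 107548 J.
That's not enough to melt it all — equilibrium is at 0 °C with ice remaining.
Mass melted = 30920/334 ≈ 92.58 g.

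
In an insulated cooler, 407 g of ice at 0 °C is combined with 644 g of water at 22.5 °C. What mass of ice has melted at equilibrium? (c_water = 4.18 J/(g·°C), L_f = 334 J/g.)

m_melted ≈ 181 g

Heat available from the water dropping to 0 °C: 644×4.18×22.5 = 60568 J.
To melt every bit of ice: 407×334 = 135938 J.
60568 J < 135938 J, so only part of the ice melts and the system sits at 0 °C.
Mass melted = 60568/334 ≈ 181.3 g.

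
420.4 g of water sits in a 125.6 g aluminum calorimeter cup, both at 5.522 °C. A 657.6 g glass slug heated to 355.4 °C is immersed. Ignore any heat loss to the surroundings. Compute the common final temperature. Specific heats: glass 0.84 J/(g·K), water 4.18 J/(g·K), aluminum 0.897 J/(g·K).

T_f ≈ 85.3 °C

With ΣQ=0 the equilibrium temperature is the m·c-weighted mean:
T_f = (552.38*355.4 + 1757.3*5.522 + 112.66*5.522) / (552.38 + 1757.3 + 112.66)
    = 206643 / 2422.3 ≈ 85.31 °C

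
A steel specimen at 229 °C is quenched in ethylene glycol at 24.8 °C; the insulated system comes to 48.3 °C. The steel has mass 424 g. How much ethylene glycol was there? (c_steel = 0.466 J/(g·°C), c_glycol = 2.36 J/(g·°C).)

m ≈ 644 g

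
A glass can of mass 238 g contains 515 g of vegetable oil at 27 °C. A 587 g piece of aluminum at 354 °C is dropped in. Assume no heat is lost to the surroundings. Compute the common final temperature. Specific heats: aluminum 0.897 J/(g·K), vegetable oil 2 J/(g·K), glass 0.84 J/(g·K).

T_f ≈ 125.0 °C

Setting the total heat transfer to zero:
587*0.897*(T − 354) + 515*2*(T − 27) + 238*0.84*(T − 27) = 0
526.54(T − 354) + 1030(T − 27) + 199.92(T − 27) = 0
(526.54 + 1030 + 199.92) T = 526.54*354 + 1030*27 + 199.92*27
T = 219603/1756.5 ≈ 125.03 °C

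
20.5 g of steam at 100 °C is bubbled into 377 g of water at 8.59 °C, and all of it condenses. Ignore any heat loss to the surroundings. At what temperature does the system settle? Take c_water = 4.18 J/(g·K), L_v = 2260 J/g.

Energy balance with sensible and latent terms:
condense steam: −20.5×2260 = −46330; condensed water 100 °C→T: 85.69(T − 100); original water: 1575.9(T − 8.59)
1661.5 T = 46330 + 8569 + 13537 = 68436
T ≈ 41.19 °C — below 100 °C, confirming all the steam condensed.

T_f ≈ 41.2 °C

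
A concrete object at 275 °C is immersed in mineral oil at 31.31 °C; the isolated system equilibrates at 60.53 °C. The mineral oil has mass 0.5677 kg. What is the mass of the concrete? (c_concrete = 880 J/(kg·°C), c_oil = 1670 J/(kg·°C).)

m ≈ 0.147 kg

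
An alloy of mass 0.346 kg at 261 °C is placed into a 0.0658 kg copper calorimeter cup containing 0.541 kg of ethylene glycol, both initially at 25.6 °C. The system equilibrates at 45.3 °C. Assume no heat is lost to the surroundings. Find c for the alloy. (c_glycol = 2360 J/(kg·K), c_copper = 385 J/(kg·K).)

c ≈ 344 J/(kg·K)

Conservation of energy gives ΣQ = 0:
0.346×c×(45.3 − 261) + 0.541×2360×(45.3 − 25.6) + 0.0658×385×(45.3 − 25.6) = 0
-74.63 c = -25651
c = -25651/-74.63 ≈ 343.7 J/(kg·K)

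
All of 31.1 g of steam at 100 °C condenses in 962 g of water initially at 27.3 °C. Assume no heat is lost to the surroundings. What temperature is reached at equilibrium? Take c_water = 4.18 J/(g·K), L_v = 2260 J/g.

T_f ≈ 46.5 °C

Energy balance with sensible and latent terms:
steam→water at 100 °C releases m L_v = 31.1×2260 = 70286; condensed water 100 °C→T: 130(T − 100); water warms: 962×4.18×(T − 27.3) = 4021.2(T − 27.3)
4151.2 T = 70286 + 13000 + 109778 = 193063
T ≈ 46.51 °C, under the boiling point, so the assumption holds.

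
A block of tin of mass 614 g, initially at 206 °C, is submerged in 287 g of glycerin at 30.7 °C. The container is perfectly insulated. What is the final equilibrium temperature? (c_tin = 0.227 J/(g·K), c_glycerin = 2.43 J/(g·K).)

Conservation of energy gives ΣQ = 0:
614·0.227·(T − 206) + 287·2.43·(T − 30.7) = 0
139.38(T − 206) + 697.41(T − 30.7) = 0
836.79 T = 50122
T = 50122 / 836.79 = 59.9 °C

T_f ≈ 59.9 °C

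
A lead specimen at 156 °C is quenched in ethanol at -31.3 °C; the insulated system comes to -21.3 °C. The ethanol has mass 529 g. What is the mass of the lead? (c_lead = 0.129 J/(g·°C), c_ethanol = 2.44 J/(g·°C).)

Taking heat into each body as positive, Σ m c ΔT = 0:
m·0.129·(-21.3 − 156) + 529·2.44·(-21.3 − (-31.3)) = 0
-22.87 m = -12908
m = -12908/-22.87 ≈ 564.3 g

m ≈ 564 g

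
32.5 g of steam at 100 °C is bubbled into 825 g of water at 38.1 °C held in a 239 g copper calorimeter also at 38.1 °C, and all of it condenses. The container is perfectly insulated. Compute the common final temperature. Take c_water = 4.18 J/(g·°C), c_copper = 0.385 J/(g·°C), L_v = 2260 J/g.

T_f ≈ 60.4 °C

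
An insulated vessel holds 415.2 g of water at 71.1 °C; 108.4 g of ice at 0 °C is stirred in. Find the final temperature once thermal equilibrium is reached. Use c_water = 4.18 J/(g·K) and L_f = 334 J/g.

T_f ≈ 39.8 °C

Let T be the final temperature. ΣQ_i = 0:
latent heat to melt: 108.4×334 = 36206; meltwater 0→T: 108.4×4.18×T = 453.11 T; water cools: 415.2×4.18×(T − 71.1) = 1735.5(T − 71.1)
2188.6 T = 123397 − 36206 = 87191
T ≈ 39.84 °C — above 0 °C, consistent with complete melting.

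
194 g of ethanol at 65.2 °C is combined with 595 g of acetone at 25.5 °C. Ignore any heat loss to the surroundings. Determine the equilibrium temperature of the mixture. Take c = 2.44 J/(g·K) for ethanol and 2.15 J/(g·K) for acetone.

T_f ≈ 36.2 °C

With ΣQ=0 the equilibrium temperature is the m·c-weighted mean:
T_f = (473.36*65.2 + 1279.2*25.5) / (473.36 + 1279.2)
    = 63484 / 1752.6 ≈ 36.22 °C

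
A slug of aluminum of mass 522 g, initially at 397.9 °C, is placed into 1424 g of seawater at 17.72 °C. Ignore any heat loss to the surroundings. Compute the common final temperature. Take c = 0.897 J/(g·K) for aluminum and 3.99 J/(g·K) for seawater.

T_f ≈ 46.7 °C

Net heat exchanged in the isolated system is zero:
522×0.897×(T − 397.9) + 1424×3.99×(T − 17.72) = 0
468.23(T − 397.9) + 5681.8(T − 17.72) = 0
6150 T = 286991
T = 286991 / 6150 = 46.7 °C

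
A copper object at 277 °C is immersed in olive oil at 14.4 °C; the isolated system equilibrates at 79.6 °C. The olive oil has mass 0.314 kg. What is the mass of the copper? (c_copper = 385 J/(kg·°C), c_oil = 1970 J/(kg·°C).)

m ≈ 0.531 kg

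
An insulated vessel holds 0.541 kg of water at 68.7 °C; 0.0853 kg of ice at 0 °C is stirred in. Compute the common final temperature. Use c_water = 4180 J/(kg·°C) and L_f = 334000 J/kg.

Setting the total heat transfer to zero:
latent heat to melt: 0.0853×334000 = 28490; warm the meltwater: 356.55 T; water cools: 0.541×4180×(T − 68.7) = 2261.4(T − 68.7)
2617.9 T = 155357 − 28490 = 126867
T ≈ 48.46 °C (positive, so assuming full melt was valid).

T_f ≈ 48.5 °C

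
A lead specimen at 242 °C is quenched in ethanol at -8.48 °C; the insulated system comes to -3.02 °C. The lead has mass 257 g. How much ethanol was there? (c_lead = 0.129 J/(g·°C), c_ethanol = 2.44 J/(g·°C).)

Heat lost by the lead = heat gained by the ethanol:
257·0.129·(242 − -3.02) = m·2.44·(-3.02 − (-8.48))
13.32 m = 8123.1  ⇒  m ≈ 609.7 g

m ≈ 610 g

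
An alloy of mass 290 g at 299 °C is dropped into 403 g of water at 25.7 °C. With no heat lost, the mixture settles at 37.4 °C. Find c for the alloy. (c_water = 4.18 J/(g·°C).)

c ≈ 0.26 J/(g·°C)

Let T be the final temperature. ΣQ_i = 0:
290×c×(37.4 − 299) + 403×4.18×(37.4 − 25.7) = 0
-75864 c = -19709
c = -19709/-75864 ≈ 0.2598 J/(g·°C)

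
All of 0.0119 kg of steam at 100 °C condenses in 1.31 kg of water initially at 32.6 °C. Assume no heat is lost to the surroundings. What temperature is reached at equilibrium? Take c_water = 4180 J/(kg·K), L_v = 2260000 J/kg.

Conservation of energy gives ΣQ = 0:
steam→water at 100 °C releases m L_v = 0.0119·2260000 = 26894; condensate cools 100→T: 0.0119·4180·(T − 100) = 49.74(T − 100); water warms: 1.31·4180·(T − 32.6) = 5475.8(T − 32.6)
5525.5 T = 26894 + 4974.2 + 178511 = 210379
T ≈ 38.07 °C, under the boiling point, so the assumption holds.

T_f ≈ 38.1 °C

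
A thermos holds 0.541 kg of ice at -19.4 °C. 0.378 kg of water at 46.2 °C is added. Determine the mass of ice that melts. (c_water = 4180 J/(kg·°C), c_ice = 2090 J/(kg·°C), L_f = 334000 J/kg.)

Cooling the water to 0 °C releases 0.378·4180·46.2 = 72998 J.
Of that, 0.541·2090·19.4 = 21935 J goes to bring the ice to 0 °C, leaving 51062 J.
To melt every bit of ice: 0.541·334000 = 180694 J.
That's not enough to melt it all — equilibrium is at 0 °C with ice remaining.
m_melted·334000 = 51062  ⇒  m_melted ≈ 0.1529 kg.

m_melted ≈ 0.153 kg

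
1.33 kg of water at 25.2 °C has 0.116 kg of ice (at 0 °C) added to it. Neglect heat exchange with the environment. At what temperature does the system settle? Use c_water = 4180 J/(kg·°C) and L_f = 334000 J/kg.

Sum of m c ΔT and latent-heat terms is zero:
melt ice: 0.116·334000 = 38744
  meltwater 0→T: 0.116·4180·T = 484.88 T
  water cools: 1.33·4180·(T − 25.2) = 5559.4(T − 25.2)
6044.3 T = 140097 − 38744 = 101353
T ≈ 16.77 °C. Since T > 0 °C, the all-ice-melts assumption holds.

T_f ≈ 16.8 °C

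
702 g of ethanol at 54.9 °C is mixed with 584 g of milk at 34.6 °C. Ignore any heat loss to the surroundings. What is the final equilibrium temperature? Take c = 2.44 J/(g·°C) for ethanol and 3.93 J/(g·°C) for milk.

T_f ≈ 43.3 °C

T_f is the heat-capacity-weighted average of the initial temperatures:
T_f = (1712.9·54.9 + 2295.1·34.6) / (1712.9 + 2295.1)
    = 173448 / 4008 ≈ 43.28 °C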